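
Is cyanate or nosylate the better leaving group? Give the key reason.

nosylate

nosylate is the better leaving group.
pKₐ(p-O₂NC₆H₄SO₃H) ≈ -3.5 versus pKₐ(HOCN) ≈ 3.5: nosylate is the much weaker base.
P-nitro group further stabilises the sulfonate.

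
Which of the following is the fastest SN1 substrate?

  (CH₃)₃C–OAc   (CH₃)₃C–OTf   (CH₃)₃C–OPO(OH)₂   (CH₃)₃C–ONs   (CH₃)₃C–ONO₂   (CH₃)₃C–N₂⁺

(CH₃)₃C–N₂⁺

With the same alkyl group throughout, only the leaving group differentiates the rates.
Rank by basicity of the departing species: weakest base leaves most easily.
(CH₃)₃C–N₂⁺ loses N₂: no meaningful conjugate acid; N₂ departs as an exceptionally stable neutral molecule
(CH₃)₃C–OTf loses OTf⁻: pKₐ(CF₃SO₃H (triflic acid)) ≈ -14
(CH₃)₃C–ONs loses ONs⁻: pKₐ(p-O₂NC₆H₄SO₃H) ≈ -3.5
(CH₃)₃C–ONO₂ loses NO₃⁻: pKₐ(HNO₃) ≈ -1.3
(CH₃)₃C–OPO(OH)₂ loses H₂PO₄⁻: pKₐ(H₃PO₄) ≈ 2.1
(CH₃)₃C–OAc loses AcO⁻: pKₐ(CH₃COOH) ≈ 4.8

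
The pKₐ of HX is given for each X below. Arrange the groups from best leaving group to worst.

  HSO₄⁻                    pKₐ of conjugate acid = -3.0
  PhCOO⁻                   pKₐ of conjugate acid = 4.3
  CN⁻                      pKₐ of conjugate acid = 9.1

Lower conjugate-acid pKₐ ⇒ weaker base ⇒ better leaving group.
Sorting by the given values: HSO₄⁻ (-3.0), PhCOO⁻ (4.3), CN⁻ (9.1).

HSO₄⁻ > PhCOO⁻ > CN⁻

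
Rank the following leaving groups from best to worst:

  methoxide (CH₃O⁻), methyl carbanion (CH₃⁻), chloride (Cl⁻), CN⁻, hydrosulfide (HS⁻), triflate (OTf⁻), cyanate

A good leaving group is a weak base: the lower the pKₐ of its conjugate acid, the more readily it departs.
triflate (OTf⁻): pKₐ(CF₃SO₃H (triflic acid)) ≈ -14 — charge spread over three oxygens and a CF₃ group; the premier leaving group in synthesis
chloride (Cl⁻): pKₐ(HCl) ≈ -7 — moderately weak base
cyanate: pKₐ(HOCN) ≈ 3.5
hydrosulfide (HS⁻): pKₐ(H₂S) ≈ 7 — larger and more polarisable than the oxygen analogue
CN⁻: pKₐ(HCN) ≈ 9.2
methoxide (CH₃O⁻): pKₐ(CH₃OH) ≈ 15.5 — strong base; alkoxides do not leave unassisted
methyl carbanion (CH₃⁻): pKₐ(CH₄) ≈ 48 — unstabilised carbanion; the worst conceivable leaving group

triflate (OTf⁻) > chloride (Cl⁻) > cyanate > hydrosulfide (HS⁻) > CN⁻ > methoxide (CH₃O⁻) > methyl carbanion (CH₃⁻)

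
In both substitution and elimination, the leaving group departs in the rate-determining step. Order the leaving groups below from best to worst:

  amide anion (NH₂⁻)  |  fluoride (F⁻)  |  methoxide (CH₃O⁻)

fluoride (F⁻) > methoxide (CH₃O⁻) > amide anion (NH₂⁻)

The more stable X⁻ (or X) is on its own — i.e. the weaker a base it is — the better a leaving group it makes.
fluoride (F⁻): pKₐ(HF) ≈ 3.2
methoxide (CH₃O⁻): pKₐ(CH₃OH) ≈ 15.5
amide anion (NH₂⁻): pKₐ(NH₃) ≈ 38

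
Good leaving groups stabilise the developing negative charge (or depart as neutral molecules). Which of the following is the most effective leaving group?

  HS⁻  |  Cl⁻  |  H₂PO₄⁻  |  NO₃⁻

Cl⁻

Cl⁻: pKₐ(HCl) ≈ -7
NO₃⁻: pKₐ(HNO₃) ≈ -1.3
H₂PO₄⁻: pKₐ(H₃PO₄) ≈ 2.1
HS⁻: pKₐ(H₂S) ≈ 7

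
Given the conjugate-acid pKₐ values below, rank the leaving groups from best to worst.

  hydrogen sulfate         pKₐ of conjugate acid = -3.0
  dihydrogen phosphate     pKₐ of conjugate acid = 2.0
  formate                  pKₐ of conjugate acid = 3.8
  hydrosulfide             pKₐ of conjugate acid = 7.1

Lower conjugate-acid pKₐ ⇒ weaker base ⇒ better leaving group.
Sorting by the given values: hydrogen sulfate (-3.0), dihydrogen phosphate (2.0), formate (3.8), hydrosulfide (7.1).

hydrogen sulfate > dihydrogen phosphate > formate > hydrosulfide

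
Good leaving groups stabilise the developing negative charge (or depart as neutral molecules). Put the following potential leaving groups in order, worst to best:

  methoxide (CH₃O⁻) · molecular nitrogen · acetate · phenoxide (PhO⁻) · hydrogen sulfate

molecular nitrogen: no meaningful conjugate acid; N₂ departs as an exceptionally stable neutral molecule
hydrogen sulfate: pKₐ(H₂SO₄) ≈ -3 — conjugate base of a strong mineral acid
acetate: pKₐ(CH₃COOH) ≈ 4.8 — resonance-stabilised but still a weak base
phenoxide (PhO⁻): pKₐ(C₆H₅OH (phenol)) ≈ 10 — resonance into the ring helps, but still a poor LG
methoxide (CH₃O⁻): pKₐ(CH₃OH) ≈ 15.5
The question asks for worst first, so the sequence is read in increasing leaving-group ability.

methoxide (CH₃O⁻) < phenoxide (PhO⁻) < acetate < hydrogen sulfate < molecular nitrogen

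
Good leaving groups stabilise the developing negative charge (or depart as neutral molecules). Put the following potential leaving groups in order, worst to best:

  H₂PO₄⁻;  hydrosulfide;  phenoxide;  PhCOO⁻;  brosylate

phenoxide < hydrosulfide < PhCOO⁻ < H₂PO₄⁻ < brosylate

A good leaving group is a weak base: the lower the pKₐ of its conjugate acid, the more readily it departs.
brosylate: pKₐ(p-BrC₆H₄SO₃H) ≈ -2.8 — arenesulfonate with a p-bromo substituent
H₂PO₄⁻: pKₐ(H₃PO₄) ≈ 2.1 — moderate base; biological leaving group after further activation
PhCOO⁻: pKₐ(C₆H₅COOH) ≈ 4.2
hydrosulfide: pKₐ(H₂S) ≈ 7 — larger and more polarisable than the oxygen analogue
phenoxide: pKₐ(C₆H₅OH (phenol)) ≈ 10 — resonance into the ring helps, but still a poor LG
The question asks for worst first, so the sequence is read in increasing leaving-group ability.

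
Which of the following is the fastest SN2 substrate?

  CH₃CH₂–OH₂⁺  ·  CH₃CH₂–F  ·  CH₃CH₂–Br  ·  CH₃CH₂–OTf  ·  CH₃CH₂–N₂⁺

The skeletons are identical, so relative rate is governed entirely by leaving-group ability.
Rank by basicity of the departing species: weakest base leaves most easily.
CH₃CH₂–N₂⁺ loses N₂: no meaningful conjugate acid; N₂ departs as an exceptionally stable neutral molecule
CH₃CH₂–OTf loses OTf⁻: pKₐ(CF₃SO₃H (triflic acid)) ≈ -14
CH₃CH₂–Br loses Br⁻: pKₐ(HBr) ≈ -9
CH₃CH₂–OH₂⁺ loses H₂O: pKₐ(H₃O⁺) ≈ -1.7
CH₃CH₂–F loses F⁻: pKₐ(HF) ≈ 3.2

CH₃CH₂–N₂⁺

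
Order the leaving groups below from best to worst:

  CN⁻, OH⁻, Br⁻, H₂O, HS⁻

Leaving-group ability tracks the stability of the departed species; conjugate-acid pKₐ is the usual yardstick (lower pKₐ → better LG).
Br⁻: pKₐ(HBr) ≈ -9 — weak base; good leaving group
H₂O: pKₐ(H₃O⁺) ≈ -1.7 — neutral; leaves from a protonated alcohol (R–OH₂⁺)
HS⁻: pKₐ(H₂S) ≈ 7
CN⁻: pKₐ(HCN) ≈ 9.2 — sp carbon stabilises the charge somewhat, but still a poor LG
OH⁻: pKₐ(H₂O) ≈ 15.7 — strong base; essentially never leaves without prior activation

Br⁻ > H₂O > HS⁻ > CN⁻ > OH⁻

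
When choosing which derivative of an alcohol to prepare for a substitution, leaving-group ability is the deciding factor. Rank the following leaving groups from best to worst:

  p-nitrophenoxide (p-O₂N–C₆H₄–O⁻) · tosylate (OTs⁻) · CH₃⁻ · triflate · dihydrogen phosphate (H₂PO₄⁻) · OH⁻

triflate > tosylate (OTs⁻) > dihydrogen phosphate (H₂PO₄⁻) > p-nitrophenoxide (p-O₂N–C₆H₄–O⁻) > OH⁻ > CH₃⁻

triflate: pKₐ(CF₃SO₃H (triflic acid)) ≈ -14 — charge spread over three oxygens and a CF₃ group; the premier leaving group in synthesis
tosylate (OTs⁻): pKₐ(p-CH₃C₆H₄SO₃H (TsOH)) ≈ -2.8
dihydrogen phosphate (H₂PO₄⁻): pKₐ(H₃PO₄) ≈ 2.1 — moderate base; biological leaving group after further activation
p-nitrophenoxide (p-O₂N–C₆H₄–O⁻): pKₐ(p-nitrophenol) ≈ 7.2 — nitro group delocalises the charge; the classic chromogenic LG
OH⁻: pKₐ(H₂O) ≈ 15.7 — strong base; essentially never leaves without prior activation
CH₃⁻: pKₐ(CH₄) ≈ 48 — unstabilised carbanion; the worst conceivable leaving group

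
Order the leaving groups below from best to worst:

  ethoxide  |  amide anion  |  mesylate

mesylate > ethoxide > amide anion

A good leaving group is a weak base: the lower the pKₐ of its conjugate acid, the more readily it departs.
mesylate: pKₐ(CH₃SO₃H (MsOH)) ≈ -1.9 — resonance-delocalised alkanesulfonate
ethoxide: pKₐ(CH₃CH₂OH) ≈ 16 — strong base; alkoxides do not leave unassisted
amide anion: pKₐ(NH₃) ≈ 38 — extremely strong base; never a leaving group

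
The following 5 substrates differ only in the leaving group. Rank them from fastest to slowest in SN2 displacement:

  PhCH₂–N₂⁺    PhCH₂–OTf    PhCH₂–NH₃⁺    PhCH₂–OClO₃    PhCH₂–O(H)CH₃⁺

Identical carbon frameworks mean the comparison reduces to leaving-group quality.
Rank by basicity of the departing species: weakest base leaves most easily.
PhCH₂–N₂⁺ loses N₂: no meaningful conjugate acid; N₂ departs as an exceptionally stable neutral molecule
PhCH₂–OTf loses OTf⁻: pKₐ(CF₃SO₃H (triflic acid)) ≈ -14
PhCH₂–OClO₃ loses ClO₄⁻: pKₐ(HClO₄) ≈ -10
PhCH₂–O(H)CH₃⁺ loses R'OH: pKₐ(R'OH₂⁺) ≈ -2.4
PhCH₂–NH₃⁺ loses NH₃: pKₐ(NH₄⁺) ≈ 9.2

PhCH₂–N₂⁺ > PhCH₂–OTf > PhCH₂–OClO₃ > PhCH₂–O(H)CH₃⁺ > PhCH₂–NH₃⁺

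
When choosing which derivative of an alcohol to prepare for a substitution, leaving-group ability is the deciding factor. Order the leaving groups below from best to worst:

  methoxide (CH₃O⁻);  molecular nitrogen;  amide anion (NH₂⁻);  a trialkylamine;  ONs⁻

molecular nitrogen > ONs⁻ > a trialkylamine > methoxide (CH₃O⁻) > amide anion (NH₂⁻)

A good leaving group is a weak base: the lower the pKₐ of its conjugate acid, the more readily it departs.
molecular nitrogen: no meaningful conjugate acid; N₂ departs as an exceptionally stable neutral molecule
ONs⁻: pKₐ(p-O₂NC₆H₄SO₃H) ≈ -3.5
a trialkylamine: pKₐ(R'₃NH⁺) ≈ 10.7
methoxide (CH₃O⁻): pKₐ(CH₃OH) ≈ 15.5
amide anion (NH₂⁻): pKₐ(NH₃) ≈ 38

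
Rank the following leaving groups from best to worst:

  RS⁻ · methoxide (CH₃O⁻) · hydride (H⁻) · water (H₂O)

Leaving-group ability tracks the stability of the departed species; conjugate-acid pKₐ is the usual yardstick (lower pKₐ → better LG).
water (H₂O): pKₐ(H₃O⁺) ≈ -1.7 — neutral; leaves from a protonated alcohol (R–OH₂⁺)
RS⁻: pKₐ(RSH (a thiol)) ≈ 10.5 — moderately basic; rarely leaves without activation
methoxide (CH₃O⁻): pKₐ(CH₃OH) ≈ 15.5
hydride (H⁻): pKₐ(H₂) ≈ 36 — extremely strong base; leaves only in special hydride-transfer contexts

water (H₂O) > RS⁻ > methoxide (CH₃O⁻) > hydride (H⁻)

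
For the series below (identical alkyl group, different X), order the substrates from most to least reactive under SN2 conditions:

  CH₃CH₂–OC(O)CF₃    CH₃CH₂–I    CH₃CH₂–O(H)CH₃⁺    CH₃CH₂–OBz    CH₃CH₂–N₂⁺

Identical carbon frameworks mean the comparison reduces to leaving-group quality.
Leaving-group ability tracks the stability of the departed species; conjugate-acid pKₐ is the usual yardstick (lower pKₐ → better LG).
CH₃CH₂–N₂⁺ loses N₂: no meaningful conjugate acid; N₂ departs as an exceptionally stable neutral molecule
CH₃CH₂–I loses I⁻: pKₐ(HI) ≈ -10
CH₃CH₂–O(H)CH₃⁺ loses R'OH: pKₐ(R'OH₂⁺) ≈ -2.4
CH₃CH₂–OC(O)CF₃ loses CF₃COO⁻: pKₐ(CF₃COOH) ≈ 0.2
CH₃CH₂–OBz loses PhCOO⁻: pKₐ(C₆H₅COOH) ≈ 4.2

CH₃CH₂–N₂⁺ > CH₃CH₂–I > CH₃CH₂–O(H)CH₃⁺ > CH₃CH₂–OC(O)CF₃ > CH₃CH₂–OBz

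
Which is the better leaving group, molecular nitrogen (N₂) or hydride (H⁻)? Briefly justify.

molecular nitrogen (N₂) is the better leaving group.
N₂ is the ultimate leaving group — it departs as an exceptionally stable neutral molecule, whereas hydride (H⁻) (pKₐ(H₂) ≈ 36) is far more basic.

molecular nitrogen (N₂)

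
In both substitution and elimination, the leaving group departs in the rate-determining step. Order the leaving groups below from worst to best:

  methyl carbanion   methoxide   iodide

iodide: pKₐ(HI) ≈ -10
methoxide: pKₐ(CH₃OH) ≈ 15.5
methyl carbanion: pKₐ(CH₄) ≈ 48
The question asks for worst first, so the sequence is read in increasing leaving-group ability.

methyl carbanion < methoxide < iodide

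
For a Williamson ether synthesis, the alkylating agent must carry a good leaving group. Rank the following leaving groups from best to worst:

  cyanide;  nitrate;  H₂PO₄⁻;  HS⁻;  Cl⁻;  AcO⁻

Cl⁻ > nitrate > H₂PO₄⁻ > AcO⁻ > HS⁻ > cyanide

Rank by basicity of the departing species: weakest base leaves most easily.
Cl⁻: pKₐ(HCl) ≈ -7 — moderately weak base
nitrate: pKₐ(HNO₃) ≈ -1.3
H₂PO₄⁻: pKₐ(H₃PO₄) ≈ 2.1 — moderate base; biological leaving group after further activation
AcO⁻: pKₐ(CH₃COOH) ≈ 4.8 — resonance-stabilised but still a weak base
HS⁻: pKₐ(H₂S) ≈ 7 — larger and more polarisable than the oxygen analogue
cyanide: pKₐ(HCN) ≈ 9.2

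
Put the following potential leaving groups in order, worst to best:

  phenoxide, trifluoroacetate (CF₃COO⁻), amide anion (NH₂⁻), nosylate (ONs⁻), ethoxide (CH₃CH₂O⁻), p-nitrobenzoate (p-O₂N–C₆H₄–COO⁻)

amide anion (NH₂⁻) < ethoxide (CH₃CH₂O⁻) < phenoxide < p-nitrobenzoate (p-O₂N–C₆H₄–COO⁻) < trifluoroacetate (CF₃COO⁻) < nosylate (ONs⁻)

The more stable X⁻ (or X) is on its own — i.e. the weaker a base it is — the better a leaving group it makes.
nosylate (ONs⁻): pKₐ(p-O₂NC₆H₄SO₃H) ≈ -3.5 — p-nitro group further stabilises the sulfonate
trifluoroacetate (CF₃COO⁻): pKₐ(CF₃COOH) ≈ 0.2 — strongly electron-withdrawing CF₃ stabilises the carboxylate
p-nitrobenzoate (p-O₂N–C₆H₄–COO⁻): pKₐ(p-nitrobenzoic acid) ≈ 3.4 — electron-withdrawing nitro group stabilises the carboxylate
phenoxide: pKₐ(C₆H₅OH (phenol)) ≈ 10
ethoxide (CH₃CH₂O⁻): pKₐ(CH₃CH₂OH) ≈ 16 — strong base; alkoxides do not leave unassisted
amide anion (NH₂⁻): pKₐ(NH₃) ≈ 38 — extremely strong base; never a leaving group
Reversing gives the worst-to-best order requested.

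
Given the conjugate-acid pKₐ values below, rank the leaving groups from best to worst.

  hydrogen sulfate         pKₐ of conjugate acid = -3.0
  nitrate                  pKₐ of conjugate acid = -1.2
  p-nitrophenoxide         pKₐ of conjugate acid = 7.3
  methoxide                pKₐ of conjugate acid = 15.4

hydrogen sulfate > nitrate > p-nitrophenoxide > methoxide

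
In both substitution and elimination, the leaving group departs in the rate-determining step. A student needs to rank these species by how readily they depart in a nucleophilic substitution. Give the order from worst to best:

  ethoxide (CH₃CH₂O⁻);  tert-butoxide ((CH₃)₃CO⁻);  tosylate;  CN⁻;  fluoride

tert-butoxide ((CH₃)₃CO⁻) < ethoxide (CH₃CH₂O⁻) < CN⁻ < fluoride < tosylate

The more stable X⁻ (or X) is on its own — i.e. the weaker a base it is — the better a leaving group it makes.
tosylate: pKₐ(p-CH₃C₆H₄SO₃H (TsOH)) ≈ -2.8
fluoride: pKₐ(HF) ≈ 3.2
CN⁻: pKₐ(HCN) ≈ 9.2
ethoxide (CH₃CH₂O⁻): pKₐ(CH₃CH₂OH) ≈ 16
tert-butoxide ((CH₃)₃CO⁻): pKₐ(t-BuOH) ≈ 18
Reversing gives the worst-to-best order requested.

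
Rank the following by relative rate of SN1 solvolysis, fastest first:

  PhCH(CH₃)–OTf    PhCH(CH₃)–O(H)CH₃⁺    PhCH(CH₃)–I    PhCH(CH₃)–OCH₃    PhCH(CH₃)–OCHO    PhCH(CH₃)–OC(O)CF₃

The skeletons are identical, so relative rate is governed entirely by leaving-group ability.
A good leaving group is a weak base: the lower the pKₐ of its conjugate acid, the more readily it departs.
PhCH(CH₃)–OTf loses OTf⁻: pKₐ(CF₃SO₃H (triflic acid)) ≈ -14
PhCH(CH₃)–I loses I⁻: pKₐ(HI) ≈ -10
PhCH(CH₃)–O(H)CH₃⁺ loses R'OH: pKₐ(R'OH₂⁺) ≈ -2.4
PhCH(CH₃)–OC(O)CF₃ loses CF₃COO⁻: pKₐ(CF₃COOH) ≈ 0.2
PhCH(CH₃)–OCHO loses HCOO⁻: pKₐ(HCOOH) ≈ 3.8
PhCH(CH₃)–OCH₃ loses CH₃O⁻: pKₐ(CH₃OH) ≈ 15.5

PhCH(CH₃)–OTf > PhCH(CH₃)–I > PhCH(CH₃)–O(H)CH₃⁺ > PhCH(CH₃)–OC(O)CF₃ > PhCH(CH₃)–OCHO > PhCH(CH₃)–OCH₃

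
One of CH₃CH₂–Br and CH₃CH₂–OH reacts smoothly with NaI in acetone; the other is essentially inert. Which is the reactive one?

From CH₃CH₂–OH the departing group would be OH⁻ (pKₐ(H₂O) ≈ 15.7). Strong base; essentially never leaves without prior activation.
From CH₃CH₂–Br the leaving group is Br⁻ (pKₐ(HBr) ≈ -9). Weak base; good leaving group.
(In practice CH₃CH₂–Br is made from CH₃CH₂–OH by treatment with PBr₃, replacing the hydroxyl with bromide.)

CH₃CH₂–Br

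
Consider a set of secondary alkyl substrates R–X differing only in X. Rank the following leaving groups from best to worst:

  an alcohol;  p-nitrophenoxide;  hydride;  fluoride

A good leaving group is a weak base: the lower the pKₐ of its conjugate acid, the more readily it departs.
an alcohol: pKₐ(R'OH₂⁺) ≈ -2.4
fluoride: pKₐ(HF) ≈ 3.2
p-nitrophenoxide: pKₐ(p-nitrophenol) ≈ 7.2
hydride: pKₐ(H₂) ≈ 36

an alcohol > fluoride > p-nitrophenoxide > hydride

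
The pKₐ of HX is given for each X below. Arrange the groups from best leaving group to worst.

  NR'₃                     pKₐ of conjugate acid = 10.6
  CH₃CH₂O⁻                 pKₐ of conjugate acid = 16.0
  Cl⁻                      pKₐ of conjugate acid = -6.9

Cl⁻ > NR'₃ > CH₃CH₂O⁻

Lower conjugate-acid pKₐ ⇒ weaker base ⇒ better leaving group.
Sorting by the given values: Cl⁻ (-6.9), NR'₃ (10.6), CH₃CH₂O⁻ (16.0).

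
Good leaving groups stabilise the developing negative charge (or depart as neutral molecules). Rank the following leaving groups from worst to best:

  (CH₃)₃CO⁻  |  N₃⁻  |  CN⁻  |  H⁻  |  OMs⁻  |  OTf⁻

H⁻ < (CH₃)₃CO⁻ < CN⁻ < N₃⁻ < OMs⁻ < OTf⁻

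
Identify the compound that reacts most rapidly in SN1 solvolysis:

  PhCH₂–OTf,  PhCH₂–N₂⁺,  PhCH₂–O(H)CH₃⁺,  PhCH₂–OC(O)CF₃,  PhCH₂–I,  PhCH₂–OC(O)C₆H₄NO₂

PhCH₂–N₂⁺

Identical carbon frameworks mean the comparison reduces to leaving-group quality.
The more stable X⁻ (or X) is on its own — i.e. the weaker a base it is — the better a leaving group it makes.
PhCH₂–N₂⁺ loses N₂: no meaningful conjugate acid; N₂ departs as an exceptionally stable neutral molecule
PhCH₂–OTf loses OTf⁻: pKₐ(CF₃SO₃H (triflic acid)) ≈ -14
PhCH₂–I loses I⁻: pKₐ(HI) ≈ -10
PhCH₂–O(H)CH₃⁺ loses R'OH: pKₐ(R'OH₂⁺) ≈ -2.4
PhCH₂–OC(O)CF₃ loses CF₃COO⁻: pKₐ(CF₃COOH) ≈ 0.2
PhCH₂–OC(O)C₆H₄NO₂ loses p-O₂N–C₆H₄–COO⁻: pKₐ(p-nitrobenzoic acid) ≈ 3.4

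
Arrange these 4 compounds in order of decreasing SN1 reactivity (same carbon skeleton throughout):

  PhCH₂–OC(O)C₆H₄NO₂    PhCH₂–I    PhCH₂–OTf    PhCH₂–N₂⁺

The skeletons are identical, so relative rate is governed entirely by leaving-group ability.
A good leaving group is a weak base: the lower the pKₐ of its conjugate acid, the more readily it departs.
PhCH₂–N₂⁺ loses N₂: no meaningful conjugate acid; N₂ departs as an exceptionally stable neutral molecule
PhCH₂–OTf loses OTf⁻: pKₐ(CF₃SO₃H (triflic acid)) ≈ -14
PhCH₂–I loses I⁻: pKₐ(HI) ≈ -10
PhCH₂–OC(O)C₆H₄NO₂ loses p-O₂N–C₆H₄–COO⁻: pKₐ(p-nitrobenzoic acid) ≈ 3.4

PhCH₂–N₂⁺ > PhCH₂–OTf > PhCH₂–I > PhCH₂–OC(O)C₆H₄NO₂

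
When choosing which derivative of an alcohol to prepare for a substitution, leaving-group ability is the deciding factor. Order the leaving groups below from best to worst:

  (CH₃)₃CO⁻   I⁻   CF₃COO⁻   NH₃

Rank by basicity of the departing species: weakest base leaves most easily.
I⁻: pKₐ(HI) ≈ -10
CF₃COO⁻: pKₐ(CF₃COOH) ≈ 0.2 — strongly electron-withdrawing CF₃ stabilises the carboxylate
NH₃: pKₐ(NH₄⁺) ≈ 9.2 — neutral but moderately basic; leaves from R–NH₃⁺
(CH₃)₃CO⁻: pKₐ(t-BuOH) ≈ 18 — bulky, strongly basic alkoxide

I⁻ > CF₃COO⁻ > NH₃ > (CH₃)₃CO⁻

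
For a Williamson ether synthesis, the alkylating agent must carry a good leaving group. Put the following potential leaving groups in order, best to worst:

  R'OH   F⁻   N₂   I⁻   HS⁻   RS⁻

N₂: no meaningful conjugate acid; N₂ departs as an exceptionally stable neutral molecule
I⁻: pKₐ(HI) ≈ -10
R'OH: pKₐ(R'OH₂⁺) ≈ -2.4
F⁻: pKₐ(HF) ≈ 3.2
HS⁻: pKₐ(H₂S) ≈ 7
RS⁻: pKₐ(RSH (a thiol)) ≈ 10.5

N₂ > I⁻ > R'OH > F⁻ > HS⁻ > RS⁻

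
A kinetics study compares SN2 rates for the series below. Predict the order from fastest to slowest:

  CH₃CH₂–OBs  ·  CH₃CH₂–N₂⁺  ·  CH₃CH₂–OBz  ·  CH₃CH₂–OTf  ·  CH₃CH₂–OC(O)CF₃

CH₃CH₂–N₂⁺ > CH₃CH₂–OTf > CH₃CH₂–OBs > CH₃CH₂–OC(O)CF₃ > CH₃CH₂–OBz

Same R in every case — rank the leaving groups.
A good leaving group is a weak base: the lower the pKₐ of its conjugate acid, the more readily it departs.
CH₃CH₂–N₂⁺ loses N₂: no meaningful conjugate acid; N₂ departs as an exceptionally stable neutral molecule
CH₃CH₂–OTf loses OTf⁻: pKₐ(CF₃SO₃H (triflic acid)) ≈ -14
CH₃CH₂–OBs loses OBs⁻: pKₐ(p-BrC₆H₄SO₃H) ≈ -2.8
CH₃CH₂–OC(O)CF₃ loses CF₃COO⁻: pKₐ(CF₃COOH) ≈ 0.2
CH₃CH₂–OBz loses PhCOO⁻: pKₐ(C₆H₅COOH) ≈ 4.2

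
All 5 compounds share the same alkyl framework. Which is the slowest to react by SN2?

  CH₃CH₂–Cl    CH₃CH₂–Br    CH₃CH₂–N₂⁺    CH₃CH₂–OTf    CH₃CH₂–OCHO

CH₃CH₂–OCHO

With the same alkyl group throughout, only the leaving group differentiates the rates.
Leaving-group ability tracks the stability of the departed species; conjugate-acid pKₐ is the usual yardstick (lower pKₐ → better LG).
CH₃CH₂–N₂⁺ loses N₂: no meaningful conjugate acid; N₂ departs as an exceptionally stable neutral molecule
CH₃CH₂–OTf loses OTf⁻: pKₐ(CF₃SO₃H (triflic acid)) ≈ -14
CH₃CH₂–Br loses Br⁻: pKₐ(HBr) ≈ -9
CH₃CH₂–Cl loses Cl⁻: pKₐ(HCl) ≈ -7
CH₃CH₂–OCHO loses HCOO⁻: pKₐ(HCOOH) ≈ 3.8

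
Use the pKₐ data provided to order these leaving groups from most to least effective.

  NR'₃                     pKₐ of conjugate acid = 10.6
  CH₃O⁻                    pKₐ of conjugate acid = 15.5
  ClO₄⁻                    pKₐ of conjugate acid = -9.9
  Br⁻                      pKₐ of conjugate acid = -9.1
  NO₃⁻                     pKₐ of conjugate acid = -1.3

ClO₄⁻ > Br⁻ > NO₃⁻ > NR'₃ > CH₃O⁻

Lower conjugate-acid pKₐ ⇒ weaker base ⇒ better leaving group.
Sorting by the given values: ClO₄⁻ (-9.9), Br⁻ (-9.1), NO₃⁻ (-1.3), NR'₃ (10.6), CH₃O⁻ (15.5).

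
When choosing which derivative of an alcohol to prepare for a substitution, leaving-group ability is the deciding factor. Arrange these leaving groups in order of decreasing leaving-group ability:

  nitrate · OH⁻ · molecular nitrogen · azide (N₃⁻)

molecular nitrogen > nitrate > azide (N₃⁻) > OH⁻

Rank by basicity of the departing species: weakest base leaves most easily.
molecular nitrogen: no meaningful conjugate acid; N₂ departs as an exceptionally stable neutral molecule
nitrate: pKₐ(HNO₃) ≈ -1.3
azide (N₃⁻): pKₐ(HN₃) ≈ 4.7
OH⁻: pKₐ(H₂O) ≈ 15.7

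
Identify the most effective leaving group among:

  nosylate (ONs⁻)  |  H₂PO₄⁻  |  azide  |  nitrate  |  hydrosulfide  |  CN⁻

nosylate (ONs⁻)

Rank by basicity of the departing species: weakest base leaves most easily.
nosylate (ONs⁻): pKₐ(p-O₂NC₆H₄SO₃H) ≈ -3.5
nitrate: pKₐ(HNO₃) ≈ -1.3
H₂PO₄⁻: pKₐ(H₃PO₄) ≈ 2.1
azide: pKₐ(HN₃) ≈ 4.7
hydrosulfide: pKₐ(H₂S) ≈ 7
CN⁻: pKₐ(HCN) ≈ 9.2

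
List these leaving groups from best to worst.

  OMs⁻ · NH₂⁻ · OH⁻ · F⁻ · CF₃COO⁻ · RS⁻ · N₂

N₂ > OMs⁻ > CF₃COO⁻ > F⁻ > RS⁻ > OH⁻ > NH₂⁻

N₂: no meaningful conjugate acid; N₂ departs as an exceptionally stable neutral molecule
OMs⁻: pKₐ(CH₃SO₃H (MsOH)) ≈ -1.9 — resonance-delocalised alkanesulfonate
CF₃COO⁻: pKₐ(CF₃COOH) ≈ 0.2 — strongly electron-withdrawing CF₃ stabilises the carboxylate
F⁻: pKₐ(HF) ≈ 3.2 — small and strongly basic; the poor halide leaving group
RS⁻: pKₐ(RSH (a thiol)) ≈ 10.5 — moderately basic; rarely leaves without activation
OH⁻: pKₐ(H₂O) ≈ 15.7
NH₂⁻: pKₐ(NH₃) ≈ 38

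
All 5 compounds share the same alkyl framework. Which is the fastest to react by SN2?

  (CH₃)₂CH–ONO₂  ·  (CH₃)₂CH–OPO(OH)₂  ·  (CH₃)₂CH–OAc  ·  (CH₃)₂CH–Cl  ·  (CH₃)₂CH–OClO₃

Identical carbon frameworks mean the comparison reduces to leaving-group quality.
Rank by basicity of the departing species: weakest base leaves most easily.
(CH₃)₂CH–OClO₃ loses ClO₄⁻: pKₐ(HClO₄) ≈ -10
(CH₃)₂CH–Cl loses Cl⁻: pKₐ(HCl) ≈ -7
(CH₃)₂CH–ONO₂ loses NO₃⁻: pKₐ(HNO₃) ≈ -1.3
(CH₃)₂CH–OPO(OH)₂ loses H₂PO₄⁻: pKₐ(H₃PO₄) ≈ 2.1
(CH₃)₂CH–OAc loses AcO⁻: pKₐ(CH₃COOH) ≈ 4.8

(CH₃)₂CH–OClO₃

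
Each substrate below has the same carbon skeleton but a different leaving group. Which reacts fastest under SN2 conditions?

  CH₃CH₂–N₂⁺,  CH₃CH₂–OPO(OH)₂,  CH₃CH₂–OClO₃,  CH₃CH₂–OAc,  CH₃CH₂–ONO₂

With the same alkyl group throughout, only the leaving group differentiates the rates.
Rank by basicity of the departing species: weakest base leaves most easily.
CH₃CH₂–N₂⁺ loses N₂: no meaningful conjugate acid; N₂ departs as an exceptionally stable neutral molecule
CH₃CH₂–OClO₃ loses ClO₄⁻: pKₐ(HClO₄) ≈ -10
CH₃CH₂–ONO₂ loses NO₃⁻: pKₐ(HNO₃) ≈ -1.3
CH₃CH₂–OPO(OH)₂ loses H₂PO₄⁻: pKₐ(H₃PO₄) ≈ 2.1
CH₃CH₂–OAc loses AcO⁻: pKₐ(CH₃COOH) ≈ 4.8

CH₃CH₂–N₂⁺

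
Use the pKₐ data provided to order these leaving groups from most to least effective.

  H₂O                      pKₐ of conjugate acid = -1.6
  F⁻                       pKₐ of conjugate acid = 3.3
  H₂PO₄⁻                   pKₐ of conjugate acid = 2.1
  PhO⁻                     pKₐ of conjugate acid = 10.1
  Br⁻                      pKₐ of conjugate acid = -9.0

Br⁻ > H₂O > H₂PO₄⁻ > F⁻ > PhO⁻

Lower conjugate-acid pKₐ ⇒ weaker base ⇒ better leaving group.
Sorting by the given values: Br⁻ (-9.0), H₂O (-1.6), H₂PO₄⁻ (2.1), F⁻ (3.3), PhO⁻ (10.1).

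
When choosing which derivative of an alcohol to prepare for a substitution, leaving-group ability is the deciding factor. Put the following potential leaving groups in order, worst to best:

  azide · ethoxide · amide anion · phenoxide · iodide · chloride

amide anion < ethoxide < phenoxide < azide < chloride < iodide

A good leaving group is a weak base: the lower the pKₐ of its conjugate acid, the more readily it departs.
iodide: pKₐ(HI) ≈ -10 — large, highly polarisable; very weak base
chloride: pKₐ(HCl) ≈ -7
azide: pKₐ(HN₃) ≈ 4.7
phenoxide: pKₐ(C₆H₅OH (phenol)) ≈ 10 — resonance into the ring helps, but still a poor LG
ethoxide: pKₐ(CH₃CH₂OH) ≈ 16 — strong base; alkoxides do not leave unassisted
amide anion: pKₐ(NH₃) ≈ 38 — extremely strong base; never a leaving group
The question asks for worst first, so the sequence is read in increasing leaving-group ability.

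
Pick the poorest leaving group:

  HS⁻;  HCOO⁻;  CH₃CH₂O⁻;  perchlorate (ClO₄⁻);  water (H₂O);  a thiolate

CH₃CH₂O⁻

perchlorate (ClO₄⁻): pKₐ(HClO₄) ≈ -10
water (H₂O): pKₐ(H₃O⁺) ≈ -1.7
HCOO⁻: pKₐ(HCOOH) ≈ 3.8
HS⁻: pKₐ(H₂S) ≈ 7
a thiolate: pKₐ(RSH (a thiol)) ≈ 10.5
CH₃CH₂O⁻: pKₐ(CH₃CH₂OH) ≈ 16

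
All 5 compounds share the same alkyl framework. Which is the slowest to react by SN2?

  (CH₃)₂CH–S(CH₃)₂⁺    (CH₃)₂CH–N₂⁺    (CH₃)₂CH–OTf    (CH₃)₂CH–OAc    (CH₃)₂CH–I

(CH₃)₂CH–OAc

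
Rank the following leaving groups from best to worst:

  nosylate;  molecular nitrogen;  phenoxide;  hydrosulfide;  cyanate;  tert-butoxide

molecular nitrogen > nosylate > cyanate > hydrosulfide > phenoxide > tert-butoxide

A good leaving group is a weak base: the lower the pKₐ of its conjugate acid, the more readily it departs.
molecular nitrogen: no meaningful conjugate acid; N₂ departs as an exceptionally stable neutral molecule
nosylate: pKₐ(p-O₂NC₆H₄SO₃H) ≈ -3.5
cyanate: pKₐ(HOCN) ≈ 3.5
hydrosulfide: pKₐ(H₂S) ≈ 7
phenoxide: pKₐ(C₆H₅OH (phenol)) ≈ 10
tert-butoxide: pKₐ(t-BuOH) ≈ 18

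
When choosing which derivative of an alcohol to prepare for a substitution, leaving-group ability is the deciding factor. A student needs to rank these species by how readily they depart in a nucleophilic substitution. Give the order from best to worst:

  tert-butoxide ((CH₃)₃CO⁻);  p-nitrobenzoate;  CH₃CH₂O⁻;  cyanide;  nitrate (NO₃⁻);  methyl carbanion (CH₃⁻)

nitrate (NO₃⁻) > p-nitrobenzoate > cyanide > CH₃CH₂O⁻ > tert-butoxide ((CH₃)₃CO⁻) > methyl carbanion (CH₃⁻)

Rank by basicity of the departing species: weakest base leaves most easily.
nitrate (NO₃⁻): pKₐ(HNO₃) ≈ -1.3 — resonance-delocalised over three oxygens
p-nitrobenzoate: pKₐ(p-nitrobenzoic acid) ≈ 3.4 — electron-withdrawing nitro group stabilises the carboxylate
cyanide: pKₐ(HCN) ≈ 9.2 — sp carbon stabilises the charge somewhat, but still a poor LG
CH₃CH₂O⁻: pKₐ(CH₃CH₂OH) ≈ 16
tert-butoxide ((CH₃)₃CO⁻): pKₐ(t-BuOH) ≈ 18 — bulky, strongly basic alkoxide
methyl carbanion (CH₃⁻): pKₐ(CH₄) ≈ 48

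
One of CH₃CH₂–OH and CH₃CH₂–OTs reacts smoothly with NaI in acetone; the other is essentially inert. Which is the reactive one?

CH₃CH₂–OTs

From CH₃CH₂–OH the departing group would be OH⁻ (pKₐ(H₂O) ≈ 15.7). Strong base; essentially never leaves without prior activation.
From CH₃CH₂–OTs the leaving group is OTs⁻ (pKₐ(p-CH₃C₆H₄SO₃H (TsOH)) ≈ -2.8). Resonance-delocalised arenesulfonate.
(In practice CH₃CH₂–OTs is made from CH₃CH₂–OH by treatment with TsCl / pyridine, converting the hydroxyl into a tosylate.)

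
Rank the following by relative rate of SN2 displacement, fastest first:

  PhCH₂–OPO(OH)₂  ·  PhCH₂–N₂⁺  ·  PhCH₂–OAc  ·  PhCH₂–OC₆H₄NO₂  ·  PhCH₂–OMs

Identical carbon frameworks mean the comparison reduces to leaving-group quality.
Leaving-group ability tracks the stability of the departed species; conjugate-acid pKₐ is the usual yardstick (lower pKₐ → better LG).
PhCH₂–N₂⁺ loses N₂: no meaningful conjugate acid; N₂ departs as an exceptionally stable neutral molecule
PhCH₂–OMs loses OMs⁻: pKₐ(CH₃SO₃H (MsOH)) ≈ -1.9
PhCH₂–OPO(OH)₂ loses H₂PO₄⁻: pKₐ(H₃PO₄) ≈ 2.1
PhCH₂–OAc loses AcO⁻: pKₐ(CH₃COOH) ≈ 4.8
PhCH₂–OC₆H₄NO₂ loses p-O₂N–C₆H₄–O⁻: pKₐ(p-nitrophenol) ≈ 7.2

PhCH₂–N₂⁺ > PhCH₂–OMs > PhCH₂–OPO(OH)₂ > PhCH₂–OAc > PhCH₂–OC₆H₄NO₂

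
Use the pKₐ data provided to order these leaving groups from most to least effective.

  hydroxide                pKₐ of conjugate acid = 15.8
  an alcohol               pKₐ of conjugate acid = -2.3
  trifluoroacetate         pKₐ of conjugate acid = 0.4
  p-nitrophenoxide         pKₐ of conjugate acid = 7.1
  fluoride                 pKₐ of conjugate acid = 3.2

Lower conjugate-acid pKₐ ⇒ weaker base ⇒ better leaving group.
Sorting by the given values: an alcohol (-2.3), trifluoroacetate (0.4), fluoride (3.2), p-nitrophenoxide (7.1), hydroxide (15.8).

an alcohol > trifluoroacetate > fluoride > p-nitrophenoxide > hydroxide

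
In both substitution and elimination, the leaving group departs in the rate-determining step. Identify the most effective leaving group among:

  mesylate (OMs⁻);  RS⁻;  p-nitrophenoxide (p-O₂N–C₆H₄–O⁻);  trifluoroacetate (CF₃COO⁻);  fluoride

mesylate (OMs⁻)

Leaving-group ability tracks the stability of the departed species; conjugate-acid pKₐ is the usual yardstick (lower pKₐ → better LG).
mesylate (OMs⁻): pKₐ(CH₃SO₃H (MsOH)) ≈ -1.9
trifluoroacetate (CF₃COO⁻): pKₐ(CF₃COOH) ≈ 0.2
fluoride: pKₐ(HF) ≈ 3.2
p-nitrophenoxide (p-O₂N–C₆H₄–O⁻): pKₐ(p-nitrophenol) ≈ 7.2
RS⁻: pKₐ(RSH (a thiol)) ≈ 10.5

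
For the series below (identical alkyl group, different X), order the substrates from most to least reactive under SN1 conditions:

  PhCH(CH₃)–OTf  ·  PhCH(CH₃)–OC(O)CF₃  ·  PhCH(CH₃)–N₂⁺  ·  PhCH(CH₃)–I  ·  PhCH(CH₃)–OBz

PhCH(CH₃)–N₂⁺ > PhCH(CH₃)–OTf > PhCH(CH₃)–I > PhCH(CH₃)–OC(O)CF₃ > PhCH(CH₃)–OBz

Same R in every case — rank the leaving groups.
Rank by basicity of the departing species: weakest base leaves most easily.
PhCH(CH₃)–N₂⁺ loses N₂: no meaningful conjugate acid; N₂ departs as an exceptionally stable neutral molecule
PhCH(CH₃)–OTf loses OTf⁻: pKₐ(CF₃SO₃H (triflic acid)) ≈ -14
PhCH(CH₃)–I loses I⁻: pKₐ(HI) ≈ -10
PhCH(CH₃)–OC(O)CF₃ loses CF₃COO⁻: pKₐ(CF₃COOH) ≈ 0.2
PhCH(CH₃)–OBz loses PhCOO⁻: pKₐ(C₆H₅COOH) ≈ 4.2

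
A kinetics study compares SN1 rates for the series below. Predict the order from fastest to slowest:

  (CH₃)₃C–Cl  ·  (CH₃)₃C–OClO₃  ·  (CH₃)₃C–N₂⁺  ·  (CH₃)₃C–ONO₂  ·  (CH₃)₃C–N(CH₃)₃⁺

With the same alkyl group throughout, only the leaving group differentiates the rates.
Rank by basicity of the departing species: weakest base leaves most easily.
(CH₃)₃C–N₂⁺ loses N₂: no meaningful conjugate acid; N₂ departs as an exceptionally stable neutral molecule
(CH₃)₃C–OClO₃ loses ClO₄⁻: pKₐ(HClO₄) ≈ -10
(CH₃)₃C–Cl loses Cl⁻: pKₐ(HCl) ≈ -7
(CH₃)₃C–ONO₂ loses NO₃⁻: pKₐ(HNO₃) ≈ -1.3
(CH₃)₃C–N(CH₃)₃⁺ loses NR'₃: pKₐ(R'₃NH⁺) ≈ 10.7

(CH₃)₃C–N₂⁺ > (CH₃)₃C–OClO₃ > (CH₃)₃C–Cl > (CH₃)₃C–ONO₂ > (CH₃)₃C–N(CH₃)₃⁺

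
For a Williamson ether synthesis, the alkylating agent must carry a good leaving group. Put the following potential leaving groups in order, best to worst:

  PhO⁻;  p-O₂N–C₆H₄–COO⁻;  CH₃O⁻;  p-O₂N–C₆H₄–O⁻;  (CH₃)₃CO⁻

p-O₂N–C₆H₄–COO⁻ > p-O₂N–C₆H₄–O⁻ > PhO⁻ > CH₃O⁻ > (CH₃)₃CO⁻

Rank by basicity of the departing species: weakest base leaves most easily.
p-O₂N–C₆H₄–COO⁻: pKₐ(p-nitrobenzoic acid) ≈ 3.4
p-O₂N–C₆H₄–O⁻: pKₐ(p-nitrophenol) ≈ 7.2
PhO⁻: pKₐ(C₆H₅OH (phenol)) ≈ 10 — resonance into the ring helps, but still a poor LG
CH₃O⁻: pKₐ(CH₃OH) ≈ 15.5 — strong base; alkoxides do not leave unassisted
(CH₃)₃CO⁻: pKₐ(t-BuOH) ≈ 18 — bulky, strongly basic alkoxide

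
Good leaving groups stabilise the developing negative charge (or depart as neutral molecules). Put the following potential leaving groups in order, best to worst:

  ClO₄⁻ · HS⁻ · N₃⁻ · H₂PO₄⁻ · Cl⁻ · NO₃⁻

A good leaving group is a weak base: the lower the pKₐ of its conjugate acid, the more readily it departs.
ClO₄⁻: pKₐ(HClO₄) ≈ -10
Cl⁻: pKₐ(HCl) ≈ -7 — moderately weak base
NO₃⁻: pKₐ(HNO₃) ≈ -1.3 — resonance-delocalised over three oxygens
H₂PO₄⁻: pKₐ(H₃PO₄) ≈ 2.1 — moderate base; biological leaving group after further activation
N₃⁻: pKₐ(HN₃) ≈ 4.7 — linear, resonance-stabilised
HS⁻: pKₐ(H₂S) ≈ 7 — larger and more polarisable than the oxygen analogue

ClO₄⁻ > Cl⁻ > NO₃⁻ > H₂PO₄⁻ > N₃⁻ > HS⁻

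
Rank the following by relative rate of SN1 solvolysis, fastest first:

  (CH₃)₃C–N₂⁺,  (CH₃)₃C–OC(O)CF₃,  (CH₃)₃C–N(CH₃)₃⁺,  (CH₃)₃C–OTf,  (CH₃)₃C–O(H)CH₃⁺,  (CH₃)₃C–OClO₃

Identical carbon frameworks mean the comparison reduces to leaving-group quality.
A good leaving group is a weak base: the lower the pKₐ of its conjugate acid, the more readily it departs.
(CH₃)₃C–N₂⁺ loses N₂: no meaningful conjugate acid; N₂ departs as an exceptionally stable neutral molecule
(CH₃)₃C–OTf loses OTf⁻: pKₐ(CF₃SO₃H (triflic acid)) ≈ -14
(CH₃)₃C–OClO₃ loses ClO₄⁻: pKₐ(HClO₄) ≈ -10
(CH₃)₃C–O(H)CH₃⁺ loses R'OH: pKₐ(R'OH₂⁺) ≈ -2.4
(CH₃)₃C–OC(O)CF₃ loses CF₃COO⁻: pKₐ(CF₃COOH) ≈ 0.2
(CH₃)₃C–N(CH₃)₃⁺ loses NR'₃: pKₐ(R'₃NH⁺) ≈ 10.7

(CH₃)₃C–N₂⁺ > (CH₃)₃C–OTf > (CH₃)₃C–OClO₃ > (CH₃)₃C–O(H)CH₃⁺ > (CH₃)₃C–OC(O)CF₃ > (CH₃)₃C–N(CH₃)₃⁺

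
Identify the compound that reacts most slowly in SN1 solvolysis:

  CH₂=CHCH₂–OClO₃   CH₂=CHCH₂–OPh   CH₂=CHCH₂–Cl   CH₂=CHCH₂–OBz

CH₂=CHCH₂–OPh

Identical carbon frameworks mean the comparison reduces to leaving-group quality.
Rank by basicity of the departing species: weakest base leaves most easily.
CH₂=CHCH₂–OClO₃ loses ClO₄⁻: pKₐ(HClO₄) ≈ -10
CH₂=CHCH₂–Cl loses Cl⁻: pKₐ(HCl) ≈ -7
CH₂=CHCH₂–OBz loses PhCOO⁻: pKₐ(C₆H₅COOH) ≈ 4.2
CH₂=CHCH₂–OPh loses PhO⁻: pKₐ(C₆H₅OH (phenol)) ≈ 10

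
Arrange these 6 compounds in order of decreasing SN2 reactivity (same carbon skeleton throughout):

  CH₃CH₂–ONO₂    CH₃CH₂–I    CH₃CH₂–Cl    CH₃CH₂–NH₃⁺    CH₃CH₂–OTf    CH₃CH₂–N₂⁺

With the same alkyl group throughout, only the leaving group differentiates the rates.
Leaving-group ability tracks the stability of the departed species; conjugate-acid pKₐ is the usual yardstick (lower pKₐ → better LG).
CH₃CH₂–N₂⁺ loses N₂: no meaningful conjugate acid; N₂ departs as an exceptionally stable neutral molecule
CH₃CH₂–OTf loses OTf⁻: pKₐ(CF₃SO₃H (triflic acid)) ≈ -14
CH₃CH₂–I loses I⁻: pKₐ(HI) ≈ -10
CH₃CH₂–Cl loses Cl⁻: pKₐ(HCl) ≈ -7
CH₃CH₂–ONO₂ loses NO₃⁻: pKₐ(HNO₃) ≈ -1.3
CH₃CH₂–NH₃⁺ loses NH₃: pKₐ(NH₄⁺) ≈ 9.2

CH₃CH₂–N₂⁺ > CH₃CH₂–OTf > CH₃CH₂–I > CH₃CH₂–Cl > CH₃CH₂–ONO₂ > CH₃CH₂–NH₃⁺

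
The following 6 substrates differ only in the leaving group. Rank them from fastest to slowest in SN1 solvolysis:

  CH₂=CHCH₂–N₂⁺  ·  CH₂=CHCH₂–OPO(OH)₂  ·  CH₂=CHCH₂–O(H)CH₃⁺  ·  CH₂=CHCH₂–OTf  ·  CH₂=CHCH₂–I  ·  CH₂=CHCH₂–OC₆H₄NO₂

CH₂=CHCH₂–N₂⁺ > CH₂=CHCH₂–OTf > CH₂=CHCH₂–I > CH₂=CHCH₂–O(H)CH₃⁺ > CH₂=CHCH₂–OPO(OH)₂ > CH₂=CHCH₂–OC₆H₄NO₂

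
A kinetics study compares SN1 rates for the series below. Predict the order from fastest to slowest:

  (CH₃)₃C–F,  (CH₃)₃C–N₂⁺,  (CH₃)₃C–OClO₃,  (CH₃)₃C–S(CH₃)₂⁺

(CH₃)₃C–N₂⁺ > (CH₃)₃C–OClO₃ > (CH₃)₃C–S(CH₃)₂⁺ > (CH₃)₃C–F

The skeletons are identical, so relative rate is governed entirely by leaving-group ability.
Rank by basicity of the departing species: weakest base leaves most easily.
(CH₃)₃C–N₂⁺ loses N₂: no meaningful conjugate acid; N₂ departs as an exceptionally stable neutral molecule
(CH₃)₃C–OClO₃ loses ClO₄⁻: pKₐ(HClO₄) ≈ -10
(CH₃)₃C–S(CH₃)₂⁺ loses SR'₂: pKₐ(R'₂SH⁺) ≈ -7
(CH₃)₃C–F loses F⁻: pKₐ(HF) ≈ 3.2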